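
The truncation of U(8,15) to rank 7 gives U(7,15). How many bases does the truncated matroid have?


Truncating U(8,15) to rank 7 gives U(7,15).
Bases of U(7,15) are all 7-element subsets of 15 elements.
Number of bases = C(15,7) = 15! / (7! * 8!) = 6435.

6435


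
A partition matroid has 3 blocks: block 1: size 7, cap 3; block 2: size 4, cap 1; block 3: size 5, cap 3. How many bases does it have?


A basis picks exactly ci elements from block i.
Number of bases = product of C(|Si|, ci).
= C(7,3) * C(4,1) * C(5,3)
= 35 * 4 * 10
= 1400.

1400


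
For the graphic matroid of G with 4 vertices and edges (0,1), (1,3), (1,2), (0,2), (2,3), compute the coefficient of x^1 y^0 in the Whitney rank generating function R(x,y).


R(x,y) = sum over A in 2^E of x^(r(E)-r(A)) * y^(|A|-r(A)).
G has 4 vertices, 5 edges. r(E) = 3.
Enumerate all 2^5 = 32 subsets.
Count subsets with r(E)-r(A)=1 and |A|-r(A)=0: 10.

10


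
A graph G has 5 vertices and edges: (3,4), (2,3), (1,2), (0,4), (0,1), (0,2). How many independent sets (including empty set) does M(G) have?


An independent set in a graphic matroid is an acyclic edge subset.
G has 5 vertices and 6 edges.
Enumerate all 2^6 = 64 subsets, checking for acyclicity.
Total independent sets = 52.

52


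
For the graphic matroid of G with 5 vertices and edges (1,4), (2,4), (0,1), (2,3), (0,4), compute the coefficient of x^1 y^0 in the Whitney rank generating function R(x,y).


R(x,y) = sum over A in 2^E of x^(r(E)-r(A)) * y^(|A|-r(A)).
G has 5 vertices, 5 edges. r(E) = 4.
Enumerate all 2^5 = 32 subsets.
Count subsets with r(E)-r(A)=1 and |A|-r(A)=0: 9.

9


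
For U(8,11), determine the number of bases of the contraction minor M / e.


Contracting e from U(8,11) gives U(7,10).
Bases of U(7,10) = C(10,7) = 120.

120


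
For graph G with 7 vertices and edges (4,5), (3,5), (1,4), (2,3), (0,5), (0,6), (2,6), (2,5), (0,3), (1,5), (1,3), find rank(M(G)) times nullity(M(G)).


r(M) = |V| - c = 7 - 1 = 6.
nullity = |E| - r(M) = 11 - 6 = 5.
Product = 6 * 5 = 30.

30


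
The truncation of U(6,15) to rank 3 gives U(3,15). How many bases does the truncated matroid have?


Truncating U(6,15) to rank 3 gives U(3,15).
Bases of U(3,15) are all 3-element subsets of 15 elements.
Number of bases = C(15,3) = 15! / (3! * 12!) = 455.

455


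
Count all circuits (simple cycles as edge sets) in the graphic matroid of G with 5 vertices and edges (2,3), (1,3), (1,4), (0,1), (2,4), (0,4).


A circuit in a graphic matroid = edge set of a simple cycle.
G has 5 vertices and 6 edges.
Enumerating all minimal edge subsets forming cycles...
Total circuits found: 3.

3


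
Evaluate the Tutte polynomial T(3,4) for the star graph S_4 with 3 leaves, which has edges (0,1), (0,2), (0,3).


A star on 4 vertices is a tree with 3 edges.
T(x,y) = x^(3) for any tree.
T(3,4) = 3^3 = 27.

27


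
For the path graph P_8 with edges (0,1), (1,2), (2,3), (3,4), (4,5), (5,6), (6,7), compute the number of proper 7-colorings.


P(P_8, k) = k * (k-1)^(7).
P(7) = 7 * 6^7 = 7 * 279936 = 1959552.

1959552


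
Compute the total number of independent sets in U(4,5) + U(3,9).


For a direct sum, |I(M1+M2)| = |I(M1)| * |I(M2)|.
|I(U(4,5))| = sum C(5,k) for k=0..4 = 31.
|I(U(3,9))| = sum C(9,k) for k=0..3 = 130.
Total = 31 * 130 = 4030.

4030


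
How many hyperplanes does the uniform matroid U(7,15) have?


Hyperplanes of U(7,15) are flats of rank 6.
In a uniform matroid, these are exactly the (6)-element subsets.
Count = C(15,6) = 5005.

5005


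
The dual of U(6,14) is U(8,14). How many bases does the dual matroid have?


The dual of U(r,n) is U(n-r, n) = U(8,14).
Bases of U(8,14) are all (8)-element subsets.
|B(M*)| = (14 choose 8) = 3003.

3003


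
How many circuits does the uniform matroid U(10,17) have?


In U(10,17), circuits are the (11)-element subsets.
Any set of 11 elements is dependent, and removing any one element gives
an independent set of size 10, so it is a minimal dependent set.
Number of circuits = C(17,11) = 17! / (11! * 6!) = 12376.

12376


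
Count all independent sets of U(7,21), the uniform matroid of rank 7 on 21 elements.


Independent sets of U(7,21) are all subsets of size <= 7.
Count = C(21,0) + C(21,1) + C(21,2) + C(21,3) + C(21,4) + C(21,5) + C(21,6) + C(21,7)
     = 1 + 21 + 210 + 1330 + 5985 + 20349 + 54264 + 116280
     = 198440.

198440


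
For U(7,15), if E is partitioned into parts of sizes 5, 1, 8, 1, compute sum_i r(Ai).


r(Ai) = min(|Ai|, 7) for each part.
Sum = min(5,7) + min(1,7) + min(8,7) + min(1,7)
    = 5 + 1 + 7 + 1
    = 14.

14


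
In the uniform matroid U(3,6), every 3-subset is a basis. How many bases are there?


Bases of U(3,6) are all 3-element subsets of the 6-element ground set.
Number of bases = C(6,3).
(6 choose 3) = 20.

20


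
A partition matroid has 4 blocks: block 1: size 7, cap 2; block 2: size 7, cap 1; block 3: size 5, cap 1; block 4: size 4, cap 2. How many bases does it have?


A basis picks exactly ci elements from block i.
Number of bases = product of C(|Si|, ci).
= C(7,2) * C(7,1) * C(5,1) * C(4,2)
= 21 * 7 * 5 * 6
= 4410.

4410


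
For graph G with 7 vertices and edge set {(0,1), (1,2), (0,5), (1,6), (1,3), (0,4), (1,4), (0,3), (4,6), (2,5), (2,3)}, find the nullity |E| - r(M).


Cycle rank (nullity) = |E| - r(M) = |E| - (|V| - c).
|E| = 11, |V| = 7, c = 1.
Nullity = 11 - (7 - 1) = 11 - 6 = 5.

5


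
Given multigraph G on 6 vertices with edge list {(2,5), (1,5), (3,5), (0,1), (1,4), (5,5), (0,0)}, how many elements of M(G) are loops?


In a graphic matroid, a loop is a self-loop edge (u,u) with rank 0.
Examining all 7 edges for self-loops...
Self-loops found: (5,5), (0,0)
Number of loops = 2.

2


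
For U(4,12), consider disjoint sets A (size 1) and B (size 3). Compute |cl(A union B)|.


|A union B| = 1 + 3 = 4 (disjoint).
In U(4,12), cl(S) = S if |S| < 4, else cl(S) = E.
Since 4 >= 4, cl(A union B) = E.
|cl(A union B)| = 12.

12


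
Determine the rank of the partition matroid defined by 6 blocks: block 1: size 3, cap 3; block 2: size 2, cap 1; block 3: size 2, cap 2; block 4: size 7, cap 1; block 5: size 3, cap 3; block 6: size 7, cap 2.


Rank of a partition matroid = sum of min(|Si|, ci) for each block.
= min(3,3) + min(2,1) + min(2,2) + min(7,1) + min(3,3) + min(7,2)
= 3 + 1 + 2 + 1 + 3 + 2
= 12.

12


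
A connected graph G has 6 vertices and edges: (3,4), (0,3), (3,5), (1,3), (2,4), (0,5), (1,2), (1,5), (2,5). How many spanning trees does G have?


By Kirchhoff's matrix tree theorem, the number of spanning trees equals
the determinant of any cofactor of the Laplacian matrix L.
G has 6 vertices and 9 edges.
Computing the (5 x 5) cofactor determinant gives 61.

61


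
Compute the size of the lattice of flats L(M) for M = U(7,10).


Flats of U(7,10): every subset of size < 7 is a flat, plus E itself.
Count = C(10,0) + C(10,1) + C(10,2) + C(10,3) + C(10,4) + C(10,5) + C(10,6) + 1
     = 1 + 10 + 45 + 120 + 210 + 252 + 210 + 1
     = 849.

849


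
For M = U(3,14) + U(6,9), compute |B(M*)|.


(M1+M2)* = M1* + M2*.
M1* = U(11,14), bases: C(14,11) = 364.
M2* = U(3,9), bases: C(9,3) = 84.
|B(M*)| = 364 * 84 = 30576.

30576


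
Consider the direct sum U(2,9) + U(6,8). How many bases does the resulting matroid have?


Bases of a direct sum M1 + M2: |B| = |B(M1)| * |B(M2)|.
|B(U(2,9))| = C(9,2) = 36.
|B(U(6,8))| = C(8,6) = 28.
Total bases = 36 * 28 = 1008.

1008


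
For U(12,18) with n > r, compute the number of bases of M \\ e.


Deleting e from U(12,18) gives U(12,17) since n > r.
Bases of U(12,17) = (17 choose 12) = 6188.

6188


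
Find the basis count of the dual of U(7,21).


The dual of U(r,n) is U(n-r, n) = U(14,21).
Bases of U(14,21) are all (14)-element subsets.
|B(M*)| = (21 choose 14) = 116280.

116280


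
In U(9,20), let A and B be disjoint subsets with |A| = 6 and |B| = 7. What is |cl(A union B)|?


|A union B| = 6 + 7 = 13 (disjoint).
In U(9,20), cl(S) = S if |S| < 9, else cl(S) = E.
Since 13 >= 9, cl(A union B) = E.
|cl(A union B)| = 20.

20


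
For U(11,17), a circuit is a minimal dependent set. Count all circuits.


In U(11,17), circuits are the (12)-element subsets.
Any set of 12 elements is dependent, and removing any one element gives
an independent set of size 11, so it is a minimal dependent set.
Number of circuits = C(17,12) = 17! / (12! * 5!) = 6188.

6188


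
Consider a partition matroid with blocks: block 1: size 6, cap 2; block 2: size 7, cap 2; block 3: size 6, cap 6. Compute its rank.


Rank of a partition matroid = sum of min(|Si|, ci) for each block.
= min(6,2) + min(7,2) + min(6,6)
= 2 + 2 + 6
= 10.

10


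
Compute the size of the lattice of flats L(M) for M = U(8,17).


Flats of U(8,17): every subset of size < 8 is a flat, plus E itself.
Count = (17 choose 0) + (17 choose 1) + (17 choose 2) + (17 choose 3) + (17 choose 4) + (17 choose 5) + (17 choose 6) + (17 choose 7) + 1
     = 1 + 17 + 136 + 680 + 2380 + 6188 + 12376 + 19448 + 1
     = 41227.

41227


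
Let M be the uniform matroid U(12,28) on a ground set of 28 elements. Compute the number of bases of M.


Bases of U(12,28) are all 12-element subsets of the 28-element ground set.
Number of bases = C(28,12).
C(28,12) = 30421755.

30421755


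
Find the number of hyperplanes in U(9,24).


Hyperplanes of U(9,24) are flats of rank 8.
In a uniform matroid, these are exactly the (8)-element subsets.
Count = C(24,8) = 24! / (8! * 16!) = 735471.

735471


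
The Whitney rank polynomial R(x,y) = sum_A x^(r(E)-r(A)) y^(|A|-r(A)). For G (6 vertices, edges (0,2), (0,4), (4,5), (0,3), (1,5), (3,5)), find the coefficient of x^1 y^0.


R(x,y) = sum over A in 2^E of x^(r(E)-r(A)) * y^(|A|-r(A)).
G has 6 vertices, 6 edges. r(E) = 5.
Enumerate all 2^6 = 64 subsets.
Count subsets with r(E)-r(A)=1 and |A|-r(A)=0: 14.

14


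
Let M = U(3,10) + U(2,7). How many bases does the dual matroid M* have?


(M1+M2)* = M1* + M2*.
M1* = U(7,10), bases: C(10,7) = 120.
M2* = U(5,7), bases: C(7,5) = 21.
|B(M*)| = 120 * 21 = 2520.

2520


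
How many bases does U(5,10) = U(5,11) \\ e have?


Deleting e from U(5,11) gives U(5,10) since n > r.
Bases of U(5,10) = C(10,5) = 10! / (5! * 5!) = 252.

252


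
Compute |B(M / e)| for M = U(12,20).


Contracting e from U(12,20) gives U(11,19).
Bases of U(11,19) = C(19,11) = 75582.

75582


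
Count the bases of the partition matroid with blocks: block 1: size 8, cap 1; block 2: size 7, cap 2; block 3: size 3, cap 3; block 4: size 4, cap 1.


A basis picks exactly ci elements from block i.
Number of bases = product of C(|Si|, ci).
= C(8,1) * C(7,2) * C(3,3) * C(4,1)
= 8 * 21 * 1 * 4
= 672.

672


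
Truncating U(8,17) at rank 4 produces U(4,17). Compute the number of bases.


Truncating U(8,17) to rank 4 gives U(4,17).
Bases of U(4,17) are all 4-element subsets of 17 elements.
Number of bases = C(17,4) = 17! / (4! * 13!) = 2380.

2380


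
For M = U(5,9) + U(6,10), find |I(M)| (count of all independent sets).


For a direct sum, |I(M1+M2)| = |I(M1)| * |I(M2)|.
|I(U(5,9))| = sum C(9,k) for k=0..5 = 382.
|I(U(6,10))| = sum C(10,k) for k=0..6 = 848.
Total = 382 * 848 = 323936.

323936


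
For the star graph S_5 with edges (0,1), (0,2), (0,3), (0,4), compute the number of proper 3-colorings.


P(tree, k) = k * (k-1)^(4) for any tree on 5 vertices.
P(3) = 3 * 2^4 = 3 * 16 = 48.

48


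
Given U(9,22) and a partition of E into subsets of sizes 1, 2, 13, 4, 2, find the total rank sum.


r(Ai) = min(|Ai|, 9) for each part.
Sum = min(1,9) + min(2,9) + min(13,9) + min(4,9) + min(2,9)
    = 1 + 2 + 9 + 4 + 2
    = 18.

18


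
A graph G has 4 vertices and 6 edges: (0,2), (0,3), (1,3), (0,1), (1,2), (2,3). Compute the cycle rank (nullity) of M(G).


Cycle rank (nullity) = |E| - r(M) = |E| - (|V| - c).
|E| = 6, |V| = 4, c = 1.
Nullity = 6 - (4 - 1) = 6 - 3 = 3.

3


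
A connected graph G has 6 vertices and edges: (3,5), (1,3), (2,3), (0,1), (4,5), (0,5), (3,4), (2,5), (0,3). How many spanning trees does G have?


By Kirchhoff's matrix tree theorem, the number of spanning trees equals
the determinant of any cofactor of the Laplacian matrix L.
G has 6 vertices and 9 edges.
Computing the (5 x 5) cofactor determinant gives 52.

52


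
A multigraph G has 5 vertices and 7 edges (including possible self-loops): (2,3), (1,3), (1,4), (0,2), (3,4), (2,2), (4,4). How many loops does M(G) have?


In a graphic matroid, a loop is a self-loop edge (u,u) with rank 0.
Examining all 7 edges for self-loops...
Self-loops found: (2,2), (4,4)
Number of loops = 2.

2


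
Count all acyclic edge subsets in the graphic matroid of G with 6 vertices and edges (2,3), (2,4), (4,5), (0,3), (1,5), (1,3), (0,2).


An independent set in a graphic matroid is an acyclic edge subset.
G has 6 vertices and 7 edges.
Enumerate all 2^7 = 128 subsets, checking for acyclicity.
Total independent sets = 108.

108


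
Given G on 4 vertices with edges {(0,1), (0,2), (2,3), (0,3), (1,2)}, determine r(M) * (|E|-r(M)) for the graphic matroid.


r(M) = |V| - c = 4 - 1 = 3.
nullity = |E| - r(M) = 5 - 3 = 2.
Product = 3 * 2 = 6.

6


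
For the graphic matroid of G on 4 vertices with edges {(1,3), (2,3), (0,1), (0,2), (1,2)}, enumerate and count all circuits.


A circuit in a graphic matroid = edge set of a simple cycle.
G has 4 vertices and 5 edges.
Enumerating all minimal edge subsets forming cycles...
Total circuits found: 3.

3


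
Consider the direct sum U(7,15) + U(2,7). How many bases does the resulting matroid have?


Bases of a direct sum M1 + M2: |B| = |B(M1)| * |B(M2)|.
|B(U(7,15))| = C(15,7) = 6435.
|B(U(2,7))| = C(7,2) = 21.
Total bases = 6435 * 21 = 135135.

135135


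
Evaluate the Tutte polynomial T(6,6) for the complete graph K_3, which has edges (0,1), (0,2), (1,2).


T(K_3; x,y) = x^2 + x + y.
T(6,6) = 36 + 6 + 6 = 48.

48


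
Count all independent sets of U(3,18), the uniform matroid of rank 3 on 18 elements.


Independent sets of U(3,18) are all subsets of size <= 3.
Count = (18 choose 0) + (18 choose 1) + (18 choose 2) + (18 choose 3)
     = 1 + 18 + 153 + 816
     = 988.

988


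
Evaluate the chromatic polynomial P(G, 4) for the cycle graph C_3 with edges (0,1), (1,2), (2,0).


P(C_3, k) = (k-1)^3 + (-1)^3*(k-1).
P(4) = (3)^3 - 3
= 27 - 3 = 24.

24


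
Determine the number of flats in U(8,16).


Flats of U(8,16): every subset of size < 8 is a flat, plus E itself.
Count = C(16,0) + C(16,1) + C(16,2) + C(16,3) + C(16,4) + C(16,5) + C(16,6) + C(16,7) + 1
     = 1 + 16 + 120 + 560 + 1820 + 4368 + 8008 + 11440 + 1
     = 26334.

26334


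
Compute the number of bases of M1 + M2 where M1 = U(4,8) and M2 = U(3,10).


Bases of a direct sum M1 + M2: |B| = |B(M1)| * |B(M2)|.
|B(U(4,8))| = C(8,4) = 70.
|B(U(3,10))| = C(10,3) = 120.
Total bases = 70 * 120 = 8400.

8400


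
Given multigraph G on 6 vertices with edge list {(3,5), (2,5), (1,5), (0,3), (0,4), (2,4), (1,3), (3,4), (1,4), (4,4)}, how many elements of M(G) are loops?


In a graphic matroid, a loop is a self-loop edge (u,u) with rank 0.
Examining all 10 edges for self-loops...
Self-loops found: (4,4)
Number of loops = 1.

1


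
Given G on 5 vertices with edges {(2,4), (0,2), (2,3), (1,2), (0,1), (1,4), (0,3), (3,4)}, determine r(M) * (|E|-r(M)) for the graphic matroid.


r(M) = |V| - c = 5 - 1 = 4.
nullity = |E| - r(M) = 8 - 4 = 4.
Product = 4 * 4 = 16.

16


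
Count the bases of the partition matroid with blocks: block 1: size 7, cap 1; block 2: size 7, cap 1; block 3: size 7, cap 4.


A basis picks exactly ci elements from block i.
Number of bases = product of C(|Si|, ci).
= C(7,1) * C(7,1) * C(7,4)
= 7 * 7 * 35
= 1715.

1715


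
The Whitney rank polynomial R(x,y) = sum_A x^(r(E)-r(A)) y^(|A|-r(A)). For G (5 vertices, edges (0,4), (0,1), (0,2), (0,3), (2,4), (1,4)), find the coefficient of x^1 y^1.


R(x,y) = sum over A in 2^E of x^(r(E)-r(A)) * y^(|A|-r(A)).
G has 5 vertices, 6 edges. r(E) = 4.
Enumerate all 2^6 = 64 subsets.
Count subsets with r(E)-r(A)=1 and |A|-r(A)=1: 7.

7


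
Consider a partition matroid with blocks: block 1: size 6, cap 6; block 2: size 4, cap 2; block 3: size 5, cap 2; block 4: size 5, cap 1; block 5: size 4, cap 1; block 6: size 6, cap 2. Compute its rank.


Rank of a partition matroid = sum of min(|Si|, ci) for each block.
= min(6,6) + min(4,2) + min(5,2) + min(5,1) + min(4,1) + min(6,2)
= 6 + 2 + 2 + 1 + 1 + 2
= 14.

14


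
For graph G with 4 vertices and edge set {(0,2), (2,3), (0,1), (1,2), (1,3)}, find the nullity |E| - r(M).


Cycle rank (nullity) = |E| - r(M) = |E| - (|V| - c).
|E| = 5, |V| = 4, c = 1.
Nullity = 5 - (4 - 1) = 5 - 3 = 2.

2


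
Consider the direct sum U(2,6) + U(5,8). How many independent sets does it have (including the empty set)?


For a direct sum, |I(M1+M2)| = |I(M1)| * |I(M2)|.
|I(U(2,6))| = sum C(6,k) for k=0..2 = 22.
|I(U(5,8))| = sum C(8,k) for k=0..5 = 219.
Total = 22 * 219 = 4818.

4818


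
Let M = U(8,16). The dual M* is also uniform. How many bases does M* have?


The dual of U(r,n) is U(n-r, n) = U(8,16).
Bases of U(8,16) are all (8)-element subsets.
|B(M*)| = C(16,8) = 12870.

12870


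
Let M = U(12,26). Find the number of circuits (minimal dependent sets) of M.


In U(12,26), circuits are the (13)-element subsets.
Any set of 13 elements is dependent, and removing any one element gives
an independent set of size 12, so it is a minimal dependent set.
Number of circuits = C(26,13) = 26! / (13! * 13!) = 10400600.

10400600


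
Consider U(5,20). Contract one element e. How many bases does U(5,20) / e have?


Contracting e from U(5,20) gives U(4,19).
Bases of U(4,19) = (19 choose 4) = 3876.

3876


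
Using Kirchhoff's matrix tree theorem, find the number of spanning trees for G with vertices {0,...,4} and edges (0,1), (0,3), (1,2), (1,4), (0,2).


By Kirchhoff's matrix tree theorem, the number of spanning trees equals
the determinant of any cofactor of the Laplacian matrix L.
G has 5 vertices and 5 edges.
Computing the (4 x 4) cofactor determinant gives 3.

3


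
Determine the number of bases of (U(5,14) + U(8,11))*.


(M1+M2)* = M1* + M2*.
M1* = U(9,14), bases: C(14,9) = 2002.
M2* = U(3,11), bases: C(11,3) = 165.
|B(M*)| = 2002 * 165 = 330330.

330330


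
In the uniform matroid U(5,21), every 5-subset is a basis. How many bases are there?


Bases of U(5,21) are all 5-element subsets of the 21-element ground set.
Number of bases = C(21,5).
C(21,5) = 21! / (5! * 16!) = 20349.

20349


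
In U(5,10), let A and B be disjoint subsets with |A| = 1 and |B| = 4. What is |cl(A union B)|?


|A union B| = 1 + 4 = 5 (disjoint).
In U(5,10), cl(S) = S if |S| < 5, else cl(S) = E.
Since 5 >= 5, cl(A union B) = E.
|cl(A union B)| = 10.

10


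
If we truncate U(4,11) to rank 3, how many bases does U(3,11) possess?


Truncating U(4,11) to rank 3 gives U(3,11).
Bases of U(3,11) are all 3-element subsets of 11 elements.
Number of bases = C(11,3) = (11 * 10 * 9) / (1 * 2 * 3) = 165.

165


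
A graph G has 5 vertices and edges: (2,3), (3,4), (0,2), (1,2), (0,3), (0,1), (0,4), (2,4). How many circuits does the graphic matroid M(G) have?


A circuit in a graphic matroid = edge set of a simple cycle.
G has 5 vertices and 8 edges.
Enumerating all minimal edge subsets forming cycles...
Total circuits found: 12.

12


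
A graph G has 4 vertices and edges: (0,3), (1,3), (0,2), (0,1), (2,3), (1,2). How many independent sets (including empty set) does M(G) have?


An independent set in a graphic matroid is an acyclic edge subset.
G has 4 vertices and 6 edges.
Enumerate all 2^6 = 64 subsets, checking for acyclicity.
Total independent sets = 38.

38


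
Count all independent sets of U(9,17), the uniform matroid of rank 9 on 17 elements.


Independent sets of U(9,17) are all subsets of size <= 9.
Count = (17 choose 0) + (17 choose 1) + (17 choose 2) + (17 choose 3) + (17 choose 4) + (17 choose 5) + (17 choose 6) + (17 choose 7) + (17 choose 8) + (17 choose 9)
     = 1 + 17 + 136 + 680 + 2380 + 6188 + 12376 + 19448 + 24310 + 24310
     = 89846.

89846


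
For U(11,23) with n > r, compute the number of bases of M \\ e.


Deleting e from U(11,23) gives U(11,22) since n > r.
Bases of U(11,22) = C(22,11) = 705432.

705432


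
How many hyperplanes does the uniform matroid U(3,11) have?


Hyperplanes of U(3,11) are flats of rank 2.
In a uniform matroid, these are exactly the (2)-element subsets.
Count = C(11,2) = (11 * 10) / (1 * 2) = 55.

55


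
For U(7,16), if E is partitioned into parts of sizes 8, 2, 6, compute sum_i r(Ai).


r(Ai) = min(|Ai|, 7) for each part.
Sum = min(8,7) + min(2,7) + min(6,7)
    = 7 + 2 + 6
    = 15.

15


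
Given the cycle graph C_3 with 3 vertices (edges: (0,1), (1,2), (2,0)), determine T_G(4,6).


T(C_3; x,y) = x + x^2 + ... + x^(2) + y.
T(4,6) = 4^1 + 4^2 + 6
= 4 + 16 + 6
= 26.

26


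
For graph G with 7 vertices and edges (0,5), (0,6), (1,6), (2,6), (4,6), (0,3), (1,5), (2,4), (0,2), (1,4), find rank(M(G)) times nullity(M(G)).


r(M) = |V| - c = 7 - 1 = 6.
nullity = |E| - r(M) = 10 - 6 = 4.
Product = 6 * 4 = 24.

24


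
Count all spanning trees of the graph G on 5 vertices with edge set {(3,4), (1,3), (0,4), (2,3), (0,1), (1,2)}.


By Kirchhoff's matrix tree theorem, the number of spanning trees equals
the determinant of any cofactor of the Laplacian matrix L.
G has 5 vertices and 6 edges.
Computing the (4 x 4) cofactor determinant gives 11.

11


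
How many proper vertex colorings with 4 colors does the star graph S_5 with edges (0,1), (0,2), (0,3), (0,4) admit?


P(tree, k) = k * (k-1)^(4) for any tree on 5 vertices.
P(4) = 4 * 3^4 = 4 * 81 = 324.

324


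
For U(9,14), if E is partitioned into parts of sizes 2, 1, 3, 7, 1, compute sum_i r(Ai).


r(Ai) = min(|Ai|, 9) for each part.
Sum = min(2,9) + min(1,9) + min(3,9) + min(7,9) + min(1,9)
    = 2 + 1 + 3 + 7 + 1
    = 14.

14


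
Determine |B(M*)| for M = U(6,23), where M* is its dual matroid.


The dual of U(r,n) is U(n-r, n) = U(17,23).
Bases of U(17,23) are all (17)-element subsets.
|B(M*)| = C(23,17) = 100947.

100947


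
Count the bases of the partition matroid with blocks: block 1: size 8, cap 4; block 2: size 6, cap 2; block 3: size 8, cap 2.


A basis picks exactly ci elements from block i.
Number of bases = product of C(|Si|, ci).
= C(8,4) * C(6,2) * C(8,2)
= 70 * 15 * 28
= 29400.

29400


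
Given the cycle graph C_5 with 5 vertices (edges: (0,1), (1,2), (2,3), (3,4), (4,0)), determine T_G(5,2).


T(C_5; x,y) = x + x^2 + ... + x^(4) + y.
T(5,2) = 5^1 + 5^2 + 5^3 + 5^4 + 2
= 5 + 25 + 125 + 625 + 2
= 782.

782


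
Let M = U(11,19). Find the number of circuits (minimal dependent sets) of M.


In U(11,19), circuits are the (12)-element subsets.
Any set of 12 elements is dependent, and removing any one element gives
an independent set of size 11, so it is a minimal dependent set.
Number of circuits = (19 choose 12) = 50388.

50388


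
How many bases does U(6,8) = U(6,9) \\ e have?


Deleting e from U(6,9) gives U(6,8) since n > r.
Bases of U(6,8) = C(8,6) = 8! / (6! * 2!) = 28.

28


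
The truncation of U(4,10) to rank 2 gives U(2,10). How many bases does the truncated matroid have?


Truncating U(4,10) to rank 2 gives U(2,10).
Bases of U(2,10) are all 2-element subsets of 10 elements.
Number of bases = (10 choose 2) = 45.

45


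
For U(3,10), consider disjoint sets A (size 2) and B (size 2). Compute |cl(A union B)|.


|A union B| = 2 + 2 = 4 (disjoint).
In U(3,10), cl(S) = S if |S| < 3, else cl(S) = E.
Since 4 >= 3, cl(A union B) = E.
|cl(A union B)| = 10.

10


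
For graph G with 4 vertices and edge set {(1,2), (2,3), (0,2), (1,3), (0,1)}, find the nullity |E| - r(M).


Cycle rank (nullity) = |E| - r(M) = |E| - (|V| - c).
|E| = 5, |V| = 4, c = 1.
Nullity = 5 - (4 - 1) = 5 - 3 = 2.

2


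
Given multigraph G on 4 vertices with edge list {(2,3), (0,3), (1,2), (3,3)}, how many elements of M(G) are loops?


In a graphic matroid, a loop is a self-loop edge (u,u) with rank 0.
Examining all 4 edges for self-loops...
Self-loops found: (3,3)
Number of loops = 1.

1


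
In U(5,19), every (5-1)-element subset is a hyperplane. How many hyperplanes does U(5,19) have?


Hyperplanes of U(5,19) are flats of rank 4.
In a uniform matroid, these are exactly the (4)-element subsets.
Count = (19 choose 4) = 3876.

3876


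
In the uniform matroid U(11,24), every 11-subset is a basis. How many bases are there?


Bases of U(11,24) are all 11-element subsets of the 24-element ground set.
Number of bases = C(24,11).
(24 choose 11) = 2496144.

2496144


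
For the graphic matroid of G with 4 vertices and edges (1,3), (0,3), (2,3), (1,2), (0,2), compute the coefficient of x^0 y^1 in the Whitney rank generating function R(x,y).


R(x,y) = sum over A in 2^E of x^(r(E)-r(A)) * y^(|A|-r(A)).
G has 4 vertices, 5 edges. r(E) = 3.
Enumerate all 2^5 = 32 subsets.
Count subsets with r(E)-r(A)=0 and |A|-r(A)=1: 5.

5


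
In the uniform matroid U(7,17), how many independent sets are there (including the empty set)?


Independent sets of U(7,17) are all subsets of size <= 7.
Count = (17 choose 0) + (17 choose 1) + (17 choose 2) + (17 choose 3) + (17 choose 4) + (17 choose 5) + (17 choose 6) + (17 choose 7)
     = 1 + 17 + 136 + 680 + 2380 + 6188 + 12376 + 19448
     = 41226.

41226


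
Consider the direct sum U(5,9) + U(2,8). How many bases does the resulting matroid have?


Bases of a direct sum M1 + M2: |B| = |B(M1)| * |B(M2)|.
|B(U(5,9))| = C(9,5) = 126.
|B(U(2,8))| = C(8,2) = 28.
Total bases = 126 * 28 = 3528.

3528


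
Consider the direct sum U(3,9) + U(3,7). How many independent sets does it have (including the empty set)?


For a direct sum, |I(M1+M2)| = |I(M1)| * |I(M2)|.
|I(U(3,9))| = sum C(9,k) for k=0..3 = 130.
|I(U(3,7))| = sum C(7,k) for k=0..3 = 64.
Total = 130 * 64 = 8320.

8320


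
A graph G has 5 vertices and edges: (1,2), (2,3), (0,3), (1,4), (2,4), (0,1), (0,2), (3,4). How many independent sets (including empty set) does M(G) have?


An independent set in a graphic matroid is an acyclic edge subset.
G has 5 vertices and 8 edges.
Enumerate all 2^8 = 256 subsets, checking for acyclicity.
Total independent sets = 134.

134


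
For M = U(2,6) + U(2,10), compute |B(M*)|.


(M1+M2)* = M1* + M2*.
M1* = U(4,6), bases: C(6,4) = 15.
M2* = U(8,10), bases: C(10,8) = 45.
|B(M*)| = 15 * 45 = 675.

675


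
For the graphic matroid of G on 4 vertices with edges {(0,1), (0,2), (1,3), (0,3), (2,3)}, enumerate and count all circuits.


A circuit in a graphic matroid = edge set of a simple cycle.
G has 4 vertices and 5 edges.
Enumerating all minimal edge subsets forming cycles...
Total circuits found: 3.

3


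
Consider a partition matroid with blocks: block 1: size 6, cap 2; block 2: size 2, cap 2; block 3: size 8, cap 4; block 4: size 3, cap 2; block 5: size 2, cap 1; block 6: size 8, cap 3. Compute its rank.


Rank of a partition matroid = sum of min(|Si|, ci) for each block.
= min(6,2) + min(2,2) + min(8,4) + min(3,2) + min(2,1) + min(8,3)
= 2 + 2 + 4 + 2 + 1 + 3
= 14.

14


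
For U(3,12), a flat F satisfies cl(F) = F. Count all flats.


Flats of U(3,12): every subset of size < 3 is a flat, plus E itself.
Count = C(12,0) + C(12,1) + C(12,2) + 1
     = 1 + 12 + 66 + 1
     = 80.

80


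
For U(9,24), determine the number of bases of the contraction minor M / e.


Contracting e from U(9,24) gives U(8,23).
Bases of U(8,23) = (23 choose 8) = 490314.

490314


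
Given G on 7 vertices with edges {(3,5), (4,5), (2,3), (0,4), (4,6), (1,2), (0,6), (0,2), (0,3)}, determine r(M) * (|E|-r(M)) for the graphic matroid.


r(M) = |V| - c = 7 - 1 = 6.
nullity = |E| - r(M) = 9 - 6 = 3.
Product = 6 * 3 = 18.

18


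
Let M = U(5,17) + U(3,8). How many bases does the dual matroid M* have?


(M1+M2)* = M1* + M2*.
M1* = U(12,17), bases: C(17,12) = 6188.
M2* = U(5,8), bases: C(8,5) = 56.
|B(M*)| = 6188 * 56 = 346528.

346528


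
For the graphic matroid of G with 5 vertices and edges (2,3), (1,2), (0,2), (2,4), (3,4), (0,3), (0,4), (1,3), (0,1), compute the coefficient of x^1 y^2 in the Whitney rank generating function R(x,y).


R(x,y) = sum over A in 2^E of x^(r(E)-r(A)) * y^(|A|-r(A)).
G has 5 vertices, 9 edges. r(E) = 4.
Enumerate all 2^9 = 512 subsets.
Count subsets with r(E)-r(A)=1 and |A|-r(A)=2: 15.

15


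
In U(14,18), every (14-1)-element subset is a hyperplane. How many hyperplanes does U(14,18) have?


Hyperplanes of U(14,18) are flats of rank 13.
In a uniform matroid, these are exactly the (13)-element subsets.
Count = (18 choose 13) = 8568.

8568


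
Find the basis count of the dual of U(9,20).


The dual of U(r,n) is U(n-r, n) = U(11,20).
Bases of U(11,20) are all (11)-element subsets.
|B(M*)| = C(20,11) = 167960.

167960


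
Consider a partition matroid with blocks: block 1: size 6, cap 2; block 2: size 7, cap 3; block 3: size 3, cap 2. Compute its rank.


Rank of a partition matroid = sum of min(|Si|, ci) for each block.
= min(6,2) + min(7,3) + min(3,2)
= 2 + 3 + 2
= 7.

7


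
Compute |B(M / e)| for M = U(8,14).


Contracting e from U(8,14) gives U(7,13).
Bases of U(7,13) = C(13,7) = 1716.

1716


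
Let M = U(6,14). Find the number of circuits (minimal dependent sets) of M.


In U(6,14), circuits are the (7)-element subsets.
Any set of 7 elements is dependent, and removing any one element gives
an independent set of size 6, so it is a minimal dependent set.
Number of circuits = (14 choose 7) = 3432.

3432


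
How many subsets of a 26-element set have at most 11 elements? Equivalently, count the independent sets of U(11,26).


Independent sets of U(11,26) are all subsets of size <= 11.
Count = C(26,0) + C(26,1) + C(26,2) + C(26,3) + C(26,4) + C(26,5) + C(26,6) + C(26,7) + C(26,8) + C(26,9) + C(26,10) + C(26,11)
     = 1 + 26 + 325 + 2600 + 14950 + 65780 + 230230 + 657800 + 1562275 + 3124550 + 5311735 + 7726160
     = 18696432.

18696432


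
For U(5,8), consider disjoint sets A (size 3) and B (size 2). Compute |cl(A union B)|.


|A union B| = 3 + 2 = 5 (disjoint).
In U(5,8), cl(S) = S if |S| < 5, else cl(S) = E.
Since 5 >= 5, cl(A union B) = E.
|cl(A union B)| = 8.

8


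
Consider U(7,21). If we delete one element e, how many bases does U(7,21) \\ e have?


Deleting e from U(7,21) gives U(7,20) since n > r.
Bases of U(7,20) = (20 choose 7) = 77520.

77520


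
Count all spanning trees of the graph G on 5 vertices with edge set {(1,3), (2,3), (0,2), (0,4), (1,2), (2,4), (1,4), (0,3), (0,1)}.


By Kirchhoff's matrix tree theorem, the number of spanning trees equals
the determinant of any cofactor of the Laplacian matrix L.
G has 5 vertices and 9 edges.
Computing the (4 x 4) cofactor determinant gives 75.

75


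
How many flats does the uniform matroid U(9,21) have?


Flats of U(9,21): every subset of size < 9 is a flat, plus E itself.
Count = C(21,0) + C(21,1) + C(21,2) + C(21,3) + C(21,4) + C(21,5) + C(21,6) + C(21,7) + C(21,8) + 1
     = 1 + 21 + 210 + 1330 + 5985 + 20349 + 54264 + 116280 + 203490 + 1
     = 401931.

401931


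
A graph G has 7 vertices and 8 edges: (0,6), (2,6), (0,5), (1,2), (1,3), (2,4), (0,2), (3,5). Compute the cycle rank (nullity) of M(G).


Cycle rank (nullity) = |E| - r(M) = |E| - (|V| - c).
|E| = 8, |V| = 7, c = 1.
Nullity = 8 - (7 - 1) = 8 - 6 = 2.

2


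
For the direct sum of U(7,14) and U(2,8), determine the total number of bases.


Bases of a direct sum M1 + M2: |B| = |B(M1)| * |B(M2)|.
|B(U(7,14))| = C(14,7) = 3432.
|B(U(2,8))| = C(8,2) = 28.
Total bases = 3432 * 28 = 96096.

96096


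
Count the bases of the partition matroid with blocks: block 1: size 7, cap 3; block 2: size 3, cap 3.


A basis picks exactly ci elements from block i.
Number of bases = product of C(|Si|, ci).
= C(7,3) * C(3,3)
= 35 * 1
= 35.

35


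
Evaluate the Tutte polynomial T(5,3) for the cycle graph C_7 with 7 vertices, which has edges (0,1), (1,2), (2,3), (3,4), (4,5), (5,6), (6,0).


T(C_7; x,y) = x + x^2 + ... + x^(6) + y.
T(5,3) = 5^1 + 5^2 + 5^3 + 5^4 + 5^5 + 5^6 + 3
= 5 + 25 + 125 + 625 + 3125 + 15625 + 3
= 19533.

19533


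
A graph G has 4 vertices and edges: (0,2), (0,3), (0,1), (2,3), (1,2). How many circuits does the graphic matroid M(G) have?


A circuit in a graphic matroid = edge set of a simple cycle.
G has 4 vertices and 5 edges.
Enumerating all minimal edge subsets forming cycles...
Total circuits found: 3.

3


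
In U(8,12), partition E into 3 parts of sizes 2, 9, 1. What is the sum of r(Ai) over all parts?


r(Ai) = min(|Ai|, 8) for each part.
Sum = min(2,8) + min(9,8) + min(1,8)
    = 2 + 8 + 1
    = 11.

11


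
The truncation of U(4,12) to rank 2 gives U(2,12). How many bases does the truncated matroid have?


Truncating U(4,12) to rank 2 gives U(2,12).
Bases of U(2,12) are all 2-element subsets of 12 elements.
Number of bases = (12 choose 2) = 66.

66


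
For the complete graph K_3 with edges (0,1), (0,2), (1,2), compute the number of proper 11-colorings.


P(K_3, k) = k(k-1)(k-2)...(k-2).
P(11) = (11) * (10) * (9) = 990.

990


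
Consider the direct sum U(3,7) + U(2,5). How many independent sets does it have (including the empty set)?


For a direct sum, |I(M1+M2)| = |I(M1)| * |I(M2)|.
|I(U(3,7))| = sum C(7,k) for k=0..3 = 64.
|I(U(2,5))| = sum C(5,k) for k=0..2 = 16.
Total = 64 * 16 = 1024.

1024


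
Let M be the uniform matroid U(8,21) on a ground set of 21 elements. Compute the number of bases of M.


Bases of U(8,21) are all 8-element subsets of the 21-element ground set.
Number of bases = C(21,8).
(21 choose 8) = 203490.

203490


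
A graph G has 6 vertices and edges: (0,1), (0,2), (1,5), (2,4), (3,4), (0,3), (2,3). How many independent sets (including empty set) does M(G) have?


An independent set in a graphic matroid is an acyclic edge subset.
G has 6 vertices and 7 edges.
Enumerate all 2^7 = 128 subsets, checking for acyclicity.
Total independent sets = 96.

96


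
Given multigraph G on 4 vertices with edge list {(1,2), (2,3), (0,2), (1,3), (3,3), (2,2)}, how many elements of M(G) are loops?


In a graphic matroid, a loop is a self-loop edge (u,u) with rank 0.
Examining all 6 edges for self-loops...
Self-loops found: (3,3), (2,2)
Number of loops = 2.

2


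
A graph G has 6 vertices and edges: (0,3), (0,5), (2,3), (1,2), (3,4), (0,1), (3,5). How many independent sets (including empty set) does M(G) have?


An independent set in a graphic matroid is an acyclic edge subset.
G has 6 vertices and 7 edges.
Enumerate all 2^7 = 128 subsets, checking for acyclicity.
Total independent sets = 104.

104


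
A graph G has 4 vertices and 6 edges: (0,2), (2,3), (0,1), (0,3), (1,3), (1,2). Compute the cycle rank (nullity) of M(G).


Cycle rank (nullity) = |E| - r(M) = |E| - (|V| - c).
|E| = 6, |V| = 4, c = 1.
Nullity = 6 - (4 - 1) = 6 - 3 = 3.

3


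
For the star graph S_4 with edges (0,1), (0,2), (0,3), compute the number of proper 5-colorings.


P(tree, k) = k * (k-1)^(3) for any tree on 4 vertices.
P(5) = 5 * 4^3 = 5 * 64 = 320.

320


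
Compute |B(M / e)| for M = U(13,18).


Contracting e from U(13,18) gives U(12,17).
Bases of U(12,17) = C(17,12) = 17! / (12! * 5!) = 6188.

6188


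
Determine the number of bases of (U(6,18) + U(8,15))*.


(M1+M2)* = M1* + M2*.
M1* = U(12,18), bases: C(18,12) = 18564.
M2* = U(7,15), bases: C(15,7) = 6435.
|B(M*)| = 18564 * 6435 = 119459340.

119459340


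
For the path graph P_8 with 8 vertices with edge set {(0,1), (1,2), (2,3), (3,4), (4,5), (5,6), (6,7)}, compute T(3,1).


A path on 8 vertices is a tree with 7 edges.
T(x,y) = x^(7) for any tree.
T(3,1) = 3^7 = 2187.

2187


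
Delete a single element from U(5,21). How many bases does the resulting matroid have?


Deleting e from U(5,21) gives U(5,20) since n > r.
Bases of U(5,20) = C(20,5) = 15504.

15504


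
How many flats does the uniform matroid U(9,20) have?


Flats of U(9,20): every subset of size < 9 is a flat, plus E itself.
Count = (20 choose 0) + (20 choose 1) + (20 choose 2) + (20 choose 3) + (20 choose 4) + (20 choose 5) + (20 choose 6) + (20 choose 7) + (20 choose 8) + 1
     = 1 + 20 + 190 + 1140 + 4845 + 15504 + 38760 + 77520 + 125970 + 1
     = 263951.

263951


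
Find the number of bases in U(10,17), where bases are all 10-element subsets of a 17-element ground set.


Bases of U(10,17) are all 10-element subsets of the 17-element ground set.
Number of bases = C(17,10).
C(17,10) = 19448.

19448


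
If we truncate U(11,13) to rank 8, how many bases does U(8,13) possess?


Truncating U(11,13) to rank 8 gives U(8,13).
Bases of U(8,13) are all 8-element subsets of 13 elements.
Number of bases = C(13,8) = 1287.

1287


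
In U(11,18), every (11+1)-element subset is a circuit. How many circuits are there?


In U(11,18), circuits are the (12)-element subsets.
Any set of 12 elements is dependent, and removing any one element gives
an independent set of size 11, so it is a minimal dependent set.
Number of circuits = C(18,12) = 18564.

18564


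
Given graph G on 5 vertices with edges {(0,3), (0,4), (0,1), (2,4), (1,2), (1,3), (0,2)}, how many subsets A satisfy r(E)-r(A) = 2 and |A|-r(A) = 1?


R(x,y) = sum over A in 2^E of x^(r(E)-r(A)) * y^(|A|-r(A)).
G has 5 vertices, 7 edges. r(E) = 4.
Enumerate all 2^7 = 128 subsets.
Count subsets with r(E)-r(A)=2 and |A|-r(A)=1: 3.

3


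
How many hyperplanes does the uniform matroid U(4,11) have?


Hyperplanes of U(4,11) are flats of rank 3.
In a uniform matroid, these are exactly the (3)-element subsets.
Count = C(11,3) = (11 * 10 * 9) / (1 * 2 * 3) = 165.

165


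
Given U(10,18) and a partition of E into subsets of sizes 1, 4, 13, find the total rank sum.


r(Ai) = min(|Ai|, 10) for each part.
Sum = min(1,10) + min(4,10) + min(13,10)
    = 1 + 4 + 10
    = 15.

15


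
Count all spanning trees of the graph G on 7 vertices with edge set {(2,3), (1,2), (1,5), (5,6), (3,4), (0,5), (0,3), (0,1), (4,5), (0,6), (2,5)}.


By Kirchhoff's matrix tree theorem, the number of spanning trees equals
the determinant of any cofactor of the Laplacian matrix L.
G has 7 vertices and 11 edges.
Computing the (6 x 6) cofactor determinant gives 172.

172


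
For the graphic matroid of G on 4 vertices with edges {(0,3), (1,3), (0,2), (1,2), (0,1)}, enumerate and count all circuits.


A circuit in a graphic matroid = edge set of a simple cycle.
G has 4 vertices and 5 edges.
Enumerating all minimal edge subsets forming cycles...
Total circuits found: 3.

3


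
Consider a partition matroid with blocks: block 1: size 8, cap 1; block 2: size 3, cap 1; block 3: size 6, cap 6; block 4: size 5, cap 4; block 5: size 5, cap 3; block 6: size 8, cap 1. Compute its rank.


Rank of a partition matroid = sum of min(|Si|, ci) for each block.
= min(8,1) + min(3,1) + min(6,6) + min(5,4) + min(5,3) + min(8,1)
= 1 + 1 + 6 + 4 + 3 + 1
= 16.

16


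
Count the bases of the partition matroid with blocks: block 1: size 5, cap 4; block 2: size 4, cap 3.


A basis picks exactly ci elements from block i.
Number of bases = product of C(|Si|, ci).
= C(5,4) * C(4,3)
= 5 * 4
= 20.

20


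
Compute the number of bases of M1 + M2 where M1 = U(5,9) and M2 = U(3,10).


Bases of a direct sum M1 + M2: |B| = |B(M1)| * |B(M2)|.
|B(U(5,9))| = C(9,5) = 126.
|B(U(3,10))| = C(10,3) = 120.
Total bases = 126 * 120 = 15120.

15120


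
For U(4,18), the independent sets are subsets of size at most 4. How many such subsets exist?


Independent sets of U(4,18) are all subsets of size <= 4.
Count = (18 choose 0) + (18 choose 1) + (18 choose 2) + (18 choose 3) + (18 choose 4)
     = 1 + 18 + 153 + 816 + 3060
     = 4048.

4048
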